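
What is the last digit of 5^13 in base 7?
Using Fermat: 5^{6} ≡ 1 (mod 7). 13 ≡ 1 (mod 6). So 5^{13} ≡ 5^{1} ≡ 5 (mod 7)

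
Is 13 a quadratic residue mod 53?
By Euler's criterion: 13^{26} ≡ 1 mod 53. Since this equals 1, 13 is a QR.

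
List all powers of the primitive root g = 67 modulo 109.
67^1, 67^2, ..., 67^{108} mod 109: [67, 20, 32, 73, 95, 43, 47, 97, 68, 87, 52, 105, 59, 29, 90, 35, 56, 46, 30, 48, 55, 88, 10, 16, 91, 102, 76, 78, 103, 34, 98, 26, 107, 84, 69, 45, 72, 28, 23, 15, 24, 82, 44, 5, 8, 100, 51, 38, 39, 106, 17, 49, 13, 108, 42, 89, 77, 36, 14, 66, 62, 12, 41, 22, 57, 4, 50, 80, 19, 74, 53, 63, 79, 61, 54, 21, 99, 93, 18, 7, 33, 31, 6, 75, 11, 83, 2, 25, 40, 64, 37, 81, 86, 94, 85, 27, 65, 104, 101, 9, 58, 71, 70, 3, 92, 60, 96, 1]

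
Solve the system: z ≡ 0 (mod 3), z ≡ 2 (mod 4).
M = 3 × 4 = 12. M₁ = 4, y₁ ≡ 1 (mod 3). M₂ = 3, y₂ ≡ 3 (mod 4). z = 0×4×1 + 2×3×3 ≡ 6 (mod 12)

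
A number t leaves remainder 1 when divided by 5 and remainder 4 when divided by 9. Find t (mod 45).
M = 5 × 9 = 45. M₁ = 9, y₁ ≡ 4 (mod 5). M₂ = 5, y₂ ≡ 2 (mod 9). t = 1×9×4 + 4×5×2 ≡ 31 (mod 45)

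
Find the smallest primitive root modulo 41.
g = 6. For each prime q|40: 6^{20}≡40, 6^{8}≡10, none ≡ 1, so ord_41(6) = 40 and 6 is a primitive root.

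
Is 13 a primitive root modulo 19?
ord_19(13) divides 18. For each prime q|18: 13^{9}≡18, 13^{6}≡11, none ≡ 1. So 13 has order 18 and is a primitive root mod 19.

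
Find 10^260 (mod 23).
Using Fermat: 10^{22} ≡ 1 (mod 23). 260 ≡ 18 (mod 22). So 10^{260} ≡ 10^{18} ≡ 9 (mod 23)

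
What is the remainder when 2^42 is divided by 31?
Using Fermat: 2^{30} ≡ 1 mod 31. 42 ≡ 12 mod 30. So 2^{42} ≡ 2^{12} ≡ 4 mod 31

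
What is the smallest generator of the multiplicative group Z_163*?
g = 2. For each prime q|162: 2^{81}≡162, 2^{54}≡104, none ≡ 1, so ord_163(2) = 162 and 2 is a primitive root.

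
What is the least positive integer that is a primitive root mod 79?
g = 3. For each prime q|78: 3^{39}≡78, 3^{26}≡23, 3^{6}≡18, none ≡ 1, so ord_79(3) = 78 and 3 is a primitive root.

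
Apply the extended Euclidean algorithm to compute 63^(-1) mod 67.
Extended GCD: 63(-17) + 67(16) = 1. So 63^(-1) ≡ -17 ≡ 50 (mod 67). Verify: 63 × 50 = 3150 ≡ 1 (mod 67)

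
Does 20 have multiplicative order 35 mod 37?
Powers of 20 mod 37: 20^1≡20, 20^2≡30, 20^3≡8, 20^4≡12, 20^5≡18, 20^6≡27, 20^7≡22, 20^8≡33, 20^9≡31, 20^10≡28, 20^11≡5, 20^12≡26, 20^13≡2, 20^14≡3, 20^15≡23, 20^16≡16, 20^17≡24, 20^18≡36, 20^19≡17, 20^20≡7, 20^21≡29, 20^22≡25, 20^23≡19, 20^24≡10, 20^25≡15, 20^26≡4, 20^27≡6, 20^28≡9, 20^29≡32, 20^30≡11, 20^31≡35, 20^32≡34, 20^33≡14, 20^34≡21, 20^35≡13, 20^36≡1. 20^35≡13≢1, so ord ≠ 35. No, the actual order is 36.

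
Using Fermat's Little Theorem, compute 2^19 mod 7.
By Fermat: 2^{6} ≡ 1 (mod 7). 19 = 3×6 + 1. So 2^{19} ≡ 2^{1} ≡ 2 (mod 7)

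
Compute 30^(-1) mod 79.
Since 79 is prime, by Fermat 30^(-1) ≡ 30^{77} ≡ 29 mod 79. Verify: 30 × 29 = 870 ≡ 1 mod 79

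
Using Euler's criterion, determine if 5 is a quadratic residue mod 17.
By Euler's criterion: 5^{8} ≡ 16 (mod 17). Since this equals -1 (≡ 16), 5 is not a QR.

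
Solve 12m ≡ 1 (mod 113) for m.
Since 113 is prime, by Fermat 12^(-1) ≡ 12^{111} ≡ 66 (mod 113). Verify: 12 × 66 = 792 ≡ 1 (mod 113)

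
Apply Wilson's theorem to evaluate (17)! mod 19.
(18)! = (17)! × (18) ≡ -1 (mod 19). So (17)! ≡ -1 × (18)^(-1) ≡ (-1)×(-1) = 1 (mod 19)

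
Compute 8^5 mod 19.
By repeated squaring (mod 19): 8^{1}≡8, 8^{2}≡7, 8^{4}≡11. Then 8^{5} = 8^{4+1} ≡ 11 × 8 ≡ 12 (mod 19)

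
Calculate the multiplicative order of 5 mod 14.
Powers of 5 mod 14: 5^1≡5, 5^2≡11, 5^3≡13, 5^4≡9, 5^5≡3, 5^6≡1. ord_14(5) = 6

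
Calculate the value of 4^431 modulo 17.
Using Fermat: 4^{16} ≡ 1 mod 17. 431 ≡ 15 mod 16. So 4^{431} ≡ 4^{15} ≡ 13 mod 17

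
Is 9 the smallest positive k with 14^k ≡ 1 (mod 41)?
Powers of 14 mod 41: 14^1≡14, 14^2≡32, 14^3≡38, 14^4≡40, 14^5≡27, 14^6≡9, 14^7≡3, 14^8≡1. Already 14^8≡1, so the order is 8 < 9. No, the actual order is 8.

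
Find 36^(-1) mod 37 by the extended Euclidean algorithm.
Extended GCD: 36(-1) + 37(1) = 1. So 36^(-1) ≡ -1 ≡ 36 mod 37. Verify: 36 × 36 = 1296 ≡ 1 mod 37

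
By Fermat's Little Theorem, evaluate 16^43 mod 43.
By Fermat: 16^{42} ≡ 1 (mod 43). So 16^{43} = 16^{42} · 16^{1} ≡ 16^{1} ≡ 16 (mod 43)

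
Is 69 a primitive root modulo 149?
69^{74} ≡ 1 mod 149 and 74 < 148, so ord_149(69) = 74 ≠ 148 and 69 is not a primitive root.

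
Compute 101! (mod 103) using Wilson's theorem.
(102)! = (101)! × (102) ≡ -1 (mod 103). So (101)! ≡ -1 × (102)^(-1) ≡ (-1)×(-1) = 1 (mod 103)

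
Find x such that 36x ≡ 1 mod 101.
Since 101 is prime, by Fermat 36^(-1) ≡ 36^{99} ≡ 87 mod 101. Verify: 36 × 87 = 3132 ≡ 1 mod 101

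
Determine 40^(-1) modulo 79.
Since 79 is prime, by Fermat 40^(-1) ≡ 40^{77} ≡ 2 mod 79. Verify: 40 × 2 = 80 ≡ 1 mod 79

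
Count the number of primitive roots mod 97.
There are φ(97-1) = φ(96) = 32 primitive roots modulo 97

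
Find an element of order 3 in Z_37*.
10 has order 3 mod 37 since 10^{3} ≡ 1 mod 37 and no smaller power works.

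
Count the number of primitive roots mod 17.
A prime p has φ(p-1) primitive roots; here φ(16) = 8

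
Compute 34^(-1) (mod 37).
Since 37 is prime, by Fermat 34^(-1) ≡ 34^{35} ≡ 12 (mod 37). Verify: 34 × 12 = 408 ≡ 1 (mod 37)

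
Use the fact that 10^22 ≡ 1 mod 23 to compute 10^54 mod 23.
By Fermat: 10^{22} ≡ 1 mod 23. 54 = 2×22 + 10. So 10^{54} ≡ 10^{10} ≡ 16 mod 23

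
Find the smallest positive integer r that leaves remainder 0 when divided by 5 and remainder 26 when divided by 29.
M = 5 × 29 = 145. M₁ = 29, y₁ ≡ 4 (mod 5). M₂ = 5, y₂ ≡ 6 (mod 29). r = 0×29×4 + 26×5×6 ≡ 55 (mod 145)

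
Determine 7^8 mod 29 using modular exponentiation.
By repeated squaring mod 29: 7^{1}≡7, 7^{2}≡20, 7^{4}≡23, 7^{8}≡7. So 7^{8} ≡ 7 mod 29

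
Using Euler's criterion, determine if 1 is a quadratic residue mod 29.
By Euler's criterion: 1^{14} ≡ 1 mod 29. Since this equals 1, 1 is a QR.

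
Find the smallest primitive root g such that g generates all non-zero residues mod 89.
g = 3. Powers: [3, 9, 27, 81, 65, 17, 51, ...] generates all 88 non-zero residues.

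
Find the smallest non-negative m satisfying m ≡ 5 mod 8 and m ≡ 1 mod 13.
M = 8 × 13 = 104. M₁ = 13, y₁ ≡ 5 mod 8. M₂ = 8, y₂ ≡ 5 mod 13. m = 5×13×5 + 1×8×5 ≡ 53 mod 104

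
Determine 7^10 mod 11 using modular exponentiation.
Using Fermat: 7^{10} ≡ 1 (mod 11). 10 ≡ 0 (mod 10). So 7^{10} ≡ 7^{0} ≡ 1 (mod 11)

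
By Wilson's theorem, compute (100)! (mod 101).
By Wilson's theorem, (100)! ≡ -1 ≡ 100 (mod 101)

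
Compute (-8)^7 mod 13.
By repeated squaring (mod 13): (-8)^{1}≡5, (-8)^{2}≡12, (-8)^{4}≡1. Then (-8)^{7} = (-8)^{4+2+1} ≡ 1 × 12 × 5 ≡ 8 (mod 13)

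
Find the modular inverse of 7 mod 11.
Since 11 is prime, by Fermat 7^(-1) ≡ 7^{9} ≡ 8 mod 11. Verify: 7 × 8 = 56 ≡ 1 mod 11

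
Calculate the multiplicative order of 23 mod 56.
Powers of 23 mod 56: 23^1≡23, 23^2≡25, 23^3≡15, 23^4≡9, 23^5≡39, 23^6≡1. Order = 6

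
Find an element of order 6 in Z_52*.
3 has order 6 mod 52 since 3^{6} ≡ 1 mod 52 and no smaller power works.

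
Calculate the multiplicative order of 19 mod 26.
Powers of 19 mod 26: 19^1≡19, 19^2≡23, 19^3≡21, 19^4≡9, 19^5≡15, 19^6≡25, 19^7≡7, 19^8≡3, 19^9≡5, 19^10≡17, 19^11≡11, 19^12≡1. So the order of 19 is 12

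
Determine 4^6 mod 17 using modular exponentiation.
By repeated squaring mod 17: 4^{1}≡4, 4^{2}≡16, 4^{4}≡1. Then 4^{6} = 4^{4+2} ≡ 1 × 16 ≡ 16 mod 17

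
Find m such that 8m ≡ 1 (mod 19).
Since 19 is prime, by Fermat 8^(-1) ≡ 8^{17} ≡ 12 (mod 19). Verify: 8 × 12 = 96 ≡ 1 (mod 19)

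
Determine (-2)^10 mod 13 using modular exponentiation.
By repeated squaring mod 13: (-2)^{1}≡11, (-2)^{2}≡4, (-2)^{4}≡3, (-2)^{8}≡9. Then (-2)^{10} = (-2)^{8+2} ≡ 9 × 4 ≡ 10 mod 13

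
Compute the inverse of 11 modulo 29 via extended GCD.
Extended GCD: 11(8) + 29(-3) = 1. So 11^(-1) ≡ 8 mod 29. Verify: 11 × 8 = 88 ≡ 1 mod 29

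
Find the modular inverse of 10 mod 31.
Since 31 is prime, by Fermat 10^(-1) ≡ 10^{29} ≡ 28 (mod 31). Verify: 10 × 28 = 280 ≡ 1 (mod 31)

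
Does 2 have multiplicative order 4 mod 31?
Powers of 2 mod 31: 2^1≡2, 2^2≡4, 2^3≡8, 2^4≡16, 2^5≡1. 2^4≡16≢1, so ord ≠ 4. No, the actual order is 5.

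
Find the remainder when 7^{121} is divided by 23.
By Fermat: 7^{22} ≡ 1 (mod 23). 121 = 5×22 + 11. So 7^{121} ≡ 7^{11} ≡ 22 (mod 23)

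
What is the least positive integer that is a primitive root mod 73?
g = 5. For each prime q|72: 5^{36}≡72, 5^{24}≡8, none ≡ 1, so ord_73(5) = 72 and 5 is a primitive root.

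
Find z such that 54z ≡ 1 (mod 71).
Since 71 is prime, by Fermat 54^(-1) ≡ 54^{69} ≡ 25 (mod 71). Verify: 54 × 25 = 1350 ≡ 1 (mod 71)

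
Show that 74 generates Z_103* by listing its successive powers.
74^1, 74^2, ..., 74^{102} mod 103: [74, 17, 22, 83, 65, 72, 75, 91, 39, 2, 45, 34, 44, 63, 27, 41, 47, 79, 78, 4, 90, 68, 88, 23, 54, 82, 94, 55, 53, 8, 77, 33, 73, 46, 5, 61, 85, 7, 3, 16, 51, 66, 43, 92, 10, 19, 67, 14, 6, 32, 102, 29, 86, 81, 20, 38, 31, 28, 12, 64, 101, 58, 69, 59, 40, 76, 62, 56, 24, 25, 99, 13, 35, 15, 80, 49, 21, 9, 48, 50, 95, 26, 70, 30, 57, 98, 42, 18, 96, 100, 87, 52, 37, 60, 11, 93, 84, 36, 89, 97, 71, 1]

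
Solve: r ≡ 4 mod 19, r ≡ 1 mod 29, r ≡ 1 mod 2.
M = 19 × 29 × 2 = 1102. M₁ = 58, y₁ ≡ 1 mod 19. M₂ = 38, y₂ ≡ 13 mod 29. M₃ = 551, y₃ ≡ 1 mod 2. r = 4×58×1 + 1×38×13 + 1×551×1 ≡ 175 mod 1102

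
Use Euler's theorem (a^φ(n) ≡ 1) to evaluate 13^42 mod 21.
By Euler: 13^{12} ≡ 1 (mod 21) since gcd(13, 21) = 1. 42 = 3×12 + 6. So 13^{42} ≡ 13^{6} ≡ 1 (mod 21)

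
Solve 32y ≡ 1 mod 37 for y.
Since 37 is prime, by Fermat 32^(-1) ≡ 32^{35} ≡ 22 mod 37. Verify: 32 × 22 = 704 ≡ 1 mod 37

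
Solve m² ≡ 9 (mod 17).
The square roots of 9 mod 17 are 14 and 3. Verify: 14² = 196 ≡ 9 (mod 17)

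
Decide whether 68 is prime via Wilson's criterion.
(67)! mod 68 = 0. Since 0 ≢ -1 mod 68, 68 is not prime.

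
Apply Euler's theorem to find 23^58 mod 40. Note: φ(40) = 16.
By Euler: 23^{16} ≡ 1 mod 40 since gcd(23, 40) = 1. 58 = 3×16 + 10. So 23^{58} ≡ 23^{10} ≡ 9 mod 40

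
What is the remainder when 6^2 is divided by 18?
6^{2} = 36 ≡ 0 (mod 18)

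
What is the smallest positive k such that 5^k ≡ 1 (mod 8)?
Powers of 5 mod 8: 5^1≡5, 5^2≡1. ord_8(5) = 2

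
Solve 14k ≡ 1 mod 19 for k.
Since 19 is prime, by Fermat 14^(-1) ≡ 14^{17} ≡ 15 mod 19. Verify: 14 × 15 = 210 ≡ 1 mod 19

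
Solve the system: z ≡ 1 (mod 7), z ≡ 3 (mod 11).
M = 7 × 11 = 77. M₁ = 11, y₁ ≡ 2 (mod 7). M₂ = 7, y₂ ≡ 8 (mod 11). z = 1×11×2 + 3×7×8 ≡ 36 (mod 77)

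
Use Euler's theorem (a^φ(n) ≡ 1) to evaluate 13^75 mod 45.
By Euler: 13^{24} ≡ 1 mod 45 since gcd(13, 45) = 1. 75 = 3×24 + 3. So 13^{75} ≡ 13^{3} ≡ 37 mod 45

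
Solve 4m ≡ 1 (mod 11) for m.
Since 11 is prime, by Fermat 4^(-1) ≡ 4^{9} ≡ 3 (mod 11). Verify: 4 × 3 = 12 ≡ 1 (mod 11)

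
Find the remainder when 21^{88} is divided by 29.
By Fermat: 21^{28} ≡ 1 mod 29. 88 = 3×28 + 4. So 21^{88} ≡ 21^{4} ≡ 7 mod 29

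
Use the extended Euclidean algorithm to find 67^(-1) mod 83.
Extended GCD: 67(-26) + 83(21) = 1. So 67^(-1) ≡ -26 ≡ 57 mod 83. Verify: 67 × 57 = 3819 ≡ 1 mod 83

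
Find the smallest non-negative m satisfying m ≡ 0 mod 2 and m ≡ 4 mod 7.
M = 2 × 7 = 14. M₁ = 7, y₁ ≡ 1 mod 2. M₂ = 2, y₂ ≡ 4 mod 7. m = 0×7×1 + 4×2×4 ≡ 4 mod 14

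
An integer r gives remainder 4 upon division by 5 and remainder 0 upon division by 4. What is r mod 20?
M = 5 × 4 = 20. M₁ = 4, y₁ ≡ 4 mod 5. M₂ = 5, y₂ ≡ 1 mod 4. r = 4×4×4 + 0×5×1 ≡ 4 mod 20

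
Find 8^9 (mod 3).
Using Fermat: 8^{2} ≡ 1 (mod 3). 9 ≡ 1 (mod 2). So 8^{9} ≡ 8^{1} ≡ 2 (mod 3)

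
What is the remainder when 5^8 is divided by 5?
By repeated squaring mod 5: 5^{1}≡0, 5^{2}≡0, 5^{4}≡0, 5^{8}≡0. So 5^{8} ≡ 0 mod 5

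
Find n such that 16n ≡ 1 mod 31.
Since 31 is prime, by Fermat 16^(-1) ≡ 16^{29} ≡ 2 mod 31. Verify: 16 × 2 = 32 ≡ 1 mod 31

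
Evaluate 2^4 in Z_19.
2^{4} = 16 ≡ 16 mod 19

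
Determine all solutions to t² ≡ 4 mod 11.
The square roots of 4 mod 11 are 9 and 2. Verify: 9² = 81 ≡ 4 mod 11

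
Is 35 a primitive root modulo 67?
35^{33} ≡ 1 mod 67 and 33 < 66, so ord_67(35) = 33 ≠ 66 and 35 is not a primitive root.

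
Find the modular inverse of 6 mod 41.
Since 41 is prime, by Fermat 6^(-1) ≡ 6^{39} ≡ 7 mod 41. Verify: 6 × 7 = 42 ≡ 1 mod 41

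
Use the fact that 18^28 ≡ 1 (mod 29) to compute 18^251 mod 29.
By Fermat: 18^{28} ≡ 1 (mod 29). 251 ≡ 27 (mod 28). So 18^{251} ≡ 18^{27} ≡ 21 (mod 29)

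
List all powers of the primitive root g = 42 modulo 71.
42^1, 42^2, ..., 42^{70} mod 71: [42, 60, 35, 50, 41, 18, 46, 15, 62, 48, 28, 40, 47, 57, 51, 12, 7, 10, 65, 32, 66, 3, 55, 38, 34, 8, 52, 54, 67, 45, 44, 2, 13, 49, 70, 29, 11, 36, 21, 30, 53, 25, 56, 9, 23, 43, 31, 24, 14, 20, 59, 64, 61, 6, 39, 5, 68, 16, 33, 37, 63, 19, 17, 4, 26, 27, 69, 58, 22, 1]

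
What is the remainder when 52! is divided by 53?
By Wilson's theorem, (52)! ≡ -1 ≡ 52 mod 53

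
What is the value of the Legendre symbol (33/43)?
(33/43) = 33^{21} mod 43 = -1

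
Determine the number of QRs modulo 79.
Exactly half the non-zero residues mod a prime are QRs: (79-1)/2 = 39.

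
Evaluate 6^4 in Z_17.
6^{4} = 1296 ≡ 4 (mod 17)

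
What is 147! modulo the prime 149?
(148)! = (147)! × (148) ≡ -1 (mod 149). So (147)! ≡ -1 × (148)^(-1) ≡ (-1)×(-1) = 1 (mod 149)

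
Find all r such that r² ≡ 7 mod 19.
The square roots of 7 mod 19 are 11 and 8. Verify: 11² = 121 ≡ 7 mod 19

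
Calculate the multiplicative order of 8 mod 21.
Powers of 8 mod 21: 8^1≡8, 8^2≡1. So the order of 8 is 2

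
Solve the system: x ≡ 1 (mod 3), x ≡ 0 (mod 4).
M = 3 × 4 = 12. M₁ = 4, y₁ ≡ 1 (mod 3). M₂ = 3, y₂ ≡ 3 (mod 4). x = 1×4×1 + 0×3×3 ≡ 4 (mod 12)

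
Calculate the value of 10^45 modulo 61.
By repeated squaring (mod 61): 10^{1}≡10, 10^{2}≡39, 10^{4}≡57, 10^{8}≡16, 10^{16}≡12, 10^{32}≡22. Then 10^{45} = 10^{32+8+4+1} ≡ 22 × 16 × 57 × 10 ≡ 11 (mod 61)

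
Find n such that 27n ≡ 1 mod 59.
Since 59 is prime, by Fermat 27^(-1) ≡ 27^{57} ≡ 35 mod 59. Verify: 27 × 35 = 945 ≡ 1 mod 59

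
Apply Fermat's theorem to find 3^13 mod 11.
By Fermat: 3^{10} ≡ 1 mod 11. So 3^{13} = 3^{10} · 3^{3} ≡ 3^{3} ≡ 5 mod 11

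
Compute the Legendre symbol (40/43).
(40/43) = 40^{21} mod 43 = 1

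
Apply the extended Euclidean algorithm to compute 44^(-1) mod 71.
Extended GCD: 44(21) + 71(-13) = 1. So 44^(-1) ≡ 21 mod 71. Verify: 44 × 21 = 924 ≡ 1 mod 71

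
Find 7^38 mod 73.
By repeated squaring mod 73: 7^{1}≡7, 7^{2}≡49, 7^{4}≡65, 7^{8}≡64, 7^{16}≡8, 7^{32}≡64. Then 7^{38} = 7^{32+4+2} ≡ 64 × 65 × 49 ≡ 24 mod 73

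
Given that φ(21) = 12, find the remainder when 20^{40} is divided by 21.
By Euler: 20^{12} ≡ 1 mod 21 since gcd(20, 21) = 1. 40 = 3×12 + 4. So 20^{40} ≡ 20^{4} ≡ 1 mod 21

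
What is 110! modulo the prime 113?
(112)! = (110)! × (111) × (112) ≡ -1 mod 113. So (110)! ≡ -1 × [(112)(111)]^(-1) ≡ 56 mod 113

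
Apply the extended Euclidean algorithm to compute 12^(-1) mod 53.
Extended GCD: 12(-22) + 53(5) = 1. So 12^(-1) ≡ -22 ≡ 31 mod 53. Verify: 12 × 31 = 372 ≡ 1 mod 53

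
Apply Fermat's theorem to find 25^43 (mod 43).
By Fermat: 25^{42} ≡ 1 (mod 43). So 25^{43} = 25^{42} · 25^{1} ≡ 25^{1} ≡ 25 (mod 43)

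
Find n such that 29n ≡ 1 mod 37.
Since 37 is prime, by Fermat 29^(-1) ≡ 29^{35} ≡ 23 mod 37. Verify: 29 × 23 = 667 ≡ 1 mod 37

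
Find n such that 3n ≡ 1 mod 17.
Since 17 is prime, by Fermat 3^(-1) ≡ 3^{15} ≡ 6 mod 17. Verify: 3 × 6 = 18 ≡ 1 mod 17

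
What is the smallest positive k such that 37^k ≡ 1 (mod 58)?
Powers of 37 mod 58: 37^1≡37, 37^2≡35, 37^3≡19, 37^4≡7, 37^5≡27, 37^6≡13, 37^7≡17, 37^8≡49, 37^9≡15, 37^10≡33, 37^11≡3, 37^12≡53, 37^13≡47, 37^14≡57, 37^15≡21, 37^16≡23, 37^17≡39, 37^18≡51, 37^19≡31, 37^20≡45, 37^21≡41, 37^22≡9, 37^23≡43, 37^24≡25, 37^25≡55, 37^26≡5, 37^27≡11, 37^28≡1. ord_58(37) = 28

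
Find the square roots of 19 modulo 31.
The square roots of 19 mod 31 are 9 and 22. Verify: 9² = 81 ≡ 19 (mod 31)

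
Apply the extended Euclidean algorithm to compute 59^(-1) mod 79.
Extended GCD: 59(-4) + 79(3) = 1. So 59^(-1) ≡ -4 ≡ 75 (mod 79). Verify: 59 × 75 = 4425 ≡ 1 (mod 79)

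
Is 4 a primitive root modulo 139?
4^{69} ≡ 1 mod 139 and 69 < 138, so ord_139(4) = 69 ≠ 138 and 4 is not a primitive root.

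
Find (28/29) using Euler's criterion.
(28/29) = 28^{14} mod 29 = 1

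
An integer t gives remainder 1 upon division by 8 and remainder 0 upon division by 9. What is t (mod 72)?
M = 8 × 9 = 72. M₁ = 9, y₁ ≡ 1 (mod 8). M₂ = 8, y₂ ≡ 8 (mod 9). t = 1×9×1 + 0×8×8 ≡ 9 (mod 72)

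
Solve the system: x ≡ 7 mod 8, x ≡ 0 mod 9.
M = 8 × 9 = 72. M₁ = 9, y₁ ≡ 1 mod 8. M₂ = 8, y₂ ≡ 8 mod 9. x = 7×9×1 + 0×8×8 ≡ 63 mod 72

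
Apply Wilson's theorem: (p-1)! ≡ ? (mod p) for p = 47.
By Wilson's theorem, (46)! ≡ -1 ≡ 46 (mod 47)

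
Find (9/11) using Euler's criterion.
(9/11) = 9^{5} mod 11 = 1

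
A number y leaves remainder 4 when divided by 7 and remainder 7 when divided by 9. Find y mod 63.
M = 7 × 9 = 63. M₁ = 9, y₁ ≡ 4 mod 7. M₂ = 7, y₂ ≡ 4 mod 9. y = 4×9×4 + 7×7×4 ≡ 25 mod 63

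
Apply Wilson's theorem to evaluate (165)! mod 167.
(166)! = (165)! × (166) ≡ -1 mod 167. So (165)! ≡ -1 × (166)^(-1) ≡ (-1)×(-1) = 1 mod 167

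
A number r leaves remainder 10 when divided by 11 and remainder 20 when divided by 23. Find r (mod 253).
M = 11 × 23 = 253. M₁ = 23, y₁ ≡ 1 (mod 11). M₂ = 11, y₂ ≡ 21 (mod 23). r = 10×23×1 + 20×11×21 ≡ 43 (mod 253)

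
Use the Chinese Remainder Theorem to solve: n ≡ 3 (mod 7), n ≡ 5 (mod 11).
M = 7 × 11 = 77. M₁ = 11, y₁ ≡ 2 (mod 7). M₂ = 7, y₂ ≡ 8 (mod 11). n = 3×11×2 + 5×7×8 ≡ 38 (mod 77)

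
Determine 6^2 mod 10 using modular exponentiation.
6^{2} = 36 ≡ 6 mod 10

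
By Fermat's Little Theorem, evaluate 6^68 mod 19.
By Fermat: 6^{18} ≡ 1 (mod 19). 68 = 3×18 + 14. So 6^{68} ≡ 6^{14} ≡ 5 (mod 19)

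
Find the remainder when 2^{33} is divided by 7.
By Fermat: 2^{6} ≡ 1 (mod 7). 33 = 5×6 + 3. So 2^{33} ≡ 2^{3} ≡ 1 (mod 7)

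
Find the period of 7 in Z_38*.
Powers of 7 mod 38: 7^1≡7, 7^2≡11, 7^3≡1. ord_38(7) = 3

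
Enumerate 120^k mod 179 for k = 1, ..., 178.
120^1, 120^2, ..., 120^{178} mod 179: [120, 80, 113, 135, 90, 60, 40, 146, 157, 45, 30, 20, 73, 168, 112, 15, 10, 126, 84, 56, 97, 5, 63, 42, 28, 138, 92, 121, 21, 14, 69, 46, 150, 100, 7, 124, 23, 75, 50, 93, 62, 101, 127, 25, 136, 31, 140, 153, 102, 68, 105, 70, 166, 51, 34, 142, 35, 83, 115, 17, 71, 107, 131, 147, 98, 125, 143, 155, 163, 49, 152, 161, 167, 171, 114, 76, 170, 173, 175, 57, 38, 85, 176, 177, 118, 19, 132, 88, 178, 59, 99, 66, 44, 89, 119, 139, 33, 22, 134, 149, 159, 106, 11, 67, 164, 169, 53, 95, 123, 82, 174, 116, 137, 151, 41, 87, 58, 158, 165, 110, 133, 29, 79, 172, 55, 156, 104, 129, 86, 117, 78, 52, 154, 43, 148, 39, 26, 77, 111, 74, 109, 13, 128, 145, 37, 144, 96, 64, 162, 108, 72, 48, 32, 81, 54, 36, 24, 16, 130, 27, 18, 12, 8, 65, 103, 9, 6, 4, 122, 141, 94, 3, 2, 61, 160, 47, 91, 1]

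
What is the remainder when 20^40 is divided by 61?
By repeated squaring mod 61: 20^{1}≡20, 20^{2}≡34, 20^{4}≡58, 20^{8}≡9, 20^{16}≡20, 20^{32}≡34. Then 20^{40} = 20^{32+8} ≡ 34 × 9 ≡ 1 mod 61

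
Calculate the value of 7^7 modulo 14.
By repeated squaring (mod 14): 7^{1}≡7, 7^{2}≡7, 7^{4}≡7. Then 7^{7} = 7^{4+2+1} ≡ 7 × 7 × 7 ≡ 7 (mod 14)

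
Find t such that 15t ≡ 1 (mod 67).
Since 67 is prime, by Fermat 15^(-1) ≡ 15^{65} ≡ 9 (mod 67). Verify: 15 × 9 = 135 ≡ 1 (mod 67)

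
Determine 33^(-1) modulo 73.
Since 73 is prime, by Fermat 33^(-1) ≡ 33^{71} ≡ 31 mod 73. Verify: 33 × 31 = 1023 ≡ 1 mod 73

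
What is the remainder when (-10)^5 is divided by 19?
By repeated squaring mod 19: (-10)^{1}≡9, (-10)^{2}≡5, (-10)^{4}≡6. Then (-10)^{5} = (-10)^{4+1} ≡ 6 × 9 ≡ 16 mod 19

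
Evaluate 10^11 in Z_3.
Using Fermat: 10^{2} ≡ 1 (mod 3). 11 ≡ 1 (mod 2). So 10^{11} ≡ 10^{1} ≡ 1 (mod 3)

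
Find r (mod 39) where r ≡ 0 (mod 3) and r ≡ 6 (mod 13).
M = 3 × 13 = 39. M₁ = 13, y₁ ≡ 1 (mod 3). M₂ = 3, y₂ ≡ 9 (mod 13). r = 0×13×1 + 6×3×9 ≡ 6 (mod 39)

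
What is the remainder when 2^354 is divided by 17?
Using Fermat: 2^{16} ≡ 1 (mod 17). 354 ≡ 2 (mod 16). So 2^{354} ≡ 2^{2} ≡ 4 (mod 17)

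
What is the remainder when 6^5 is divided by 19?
By repeated squaring (mod 19): 6^{1}≡6, 6^{2}≡17, 6^{4}≡4. Then 6^{5} = 6^{4+1} ≡ 4 × 6 ≡ 5 (mod 19)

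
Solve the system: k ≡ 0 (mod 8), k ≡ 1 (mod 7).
M = 8 × 7 = 56. M₁ = 7, y₁ ≡ 7 (mod 8). M₂ = 8, y₂ ≡ 1 (mod 7). k = 0×7×7 + 1×8×1 ≡ 8 (mod 56)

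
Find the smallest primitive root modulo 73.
g = 5. Powers: [5, 25, 52, 41, 59, 3, 15, 2, 10, 50, ...] generates all 72 non-zero residues.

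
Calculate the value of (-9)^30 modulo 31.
Using Fermat: (-9)^{30} ≡ 1 (mod 31). 30 ≡ 0 (mod 30). So (-9)^{30} ≡ (-9)^{0} ≡ 1 (mod 31)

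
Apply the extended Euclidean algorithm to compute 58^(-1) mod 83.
Extended GCD: 58(-10) + 83(7) = 1. So 58^(-1) ≡ -10 ≡ 73 (mod 83). Verify: 58 × 73 = 4234 ≡ 1 (mod 83)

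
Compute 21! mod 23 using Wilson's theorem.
(22)! = (21)! × (22) ≡ -1 mod 23. So (21)! ≡ -1 × (22)^(-1) ≡ (-1)×(-1) = 1 mod 23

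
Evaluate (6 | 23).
(6/23) = 6^{11} mod 23 = 1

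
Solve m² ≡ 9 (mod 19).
The square roots of 9 mod 19 are 16 and 3. Verify: 16² = 256 ≡ 9 (mod 19)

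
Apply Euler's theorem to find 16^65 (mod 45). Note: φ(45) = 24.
By Euler: 16^{24} ≡ 1 (mod 45) since gcd(16, 45) = 1. 65 = 2×24 + 17. So 16^{65} ≡ 16^{17} ≡ 31 (mod 45)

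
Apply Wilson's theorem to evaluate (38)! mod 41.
(40)! = (38)! × (39) × (40) ≡ -1 mod 41. So (38)! ≡ -1 × [(40)(39)]^(-1) ≡ 20 mod 41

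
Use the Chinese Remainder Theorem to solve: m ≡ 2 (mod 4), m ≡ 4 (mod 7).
M = 4 × 7 = 28. M₁ = 7, y₁ ≡ 3 (mod 4). M₂ = 4, y₂ ≡ 2 (mod 7). m = 2×7×3 + 4×4×2 ≡ 18 (mod 28)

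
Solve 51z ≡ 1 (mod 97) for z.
Since 97 is prime, by Fermat 51^(-1) ≡ 51^{95} ≡ 78 (mod 97). Verify: 51 × 78 = 3978 ≡ 1 (mod 97)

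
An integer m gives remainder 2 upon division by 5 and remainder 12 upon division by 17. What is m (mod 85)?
M = 5 × 17 = 85. M₁ = 17, y₁ ≡ 3 (mod 5). M₂ = 5, y₂ ≡ 7 (mod 17). m = 2×17×3 + 12×5×7 ≡ 12 (mod 85)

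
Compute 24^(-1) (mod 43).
Since 43 is prime, by Fermat 24^(-1) ≡ 24^{41} ≡ 9 (mod 43). Verify: 24 × 9 = 216 ≡ 1 (mod 43)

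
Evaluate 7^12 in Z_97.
By repeated squaring (mod 97): 7^{1}≡7, 7^{2}≡49, 7^{4}≡73, 7^{8}≡91. Then 7^{12} = 7^{8+4} ≡ 91 × 73 ≡ 47 (mod 97)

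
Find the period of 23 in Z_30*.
Powers of 23 mod 30: 23^1≡23, 23^2≡19, 23^3≡17, 23^4≡1. ord_30(23) = 4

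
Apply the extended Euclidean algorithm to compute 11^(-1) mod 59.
Extended GCD: 11(-16) + 59(3) = 1. So 11^(-1) ≡ -16 ≡ 43 mod 59. Verify: 11 × 43 = 473 ≡ 1 mod 59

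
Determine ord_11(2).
Powers of 2 mod 11: 2^1≡2, 2^2≡4, 2^3≡8, 2^4≡5, 2^5≡10, 2^6≡9, 2^7≡7, 2^8≡3, 2^9≡6, 2^10≡1. So the order of 2 is 10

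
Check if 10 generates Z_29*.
ord_29(10) divides 28. For each prime q|28: 10^{14}≡28, 10^{4}≡24, none ≡ 1. So 10 has order 28 and is a primitive root mod 29.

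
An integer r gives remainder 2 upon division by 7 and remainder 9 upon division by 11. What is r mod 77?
M = 7 × 11 = 77. M₁ = 11, y₁ ≡ 2 mod 7. M₂ = 7, y₂ ≡ 8 mod 11. r = 2×11×2 + 9×7×8 ≡ 9 mod 77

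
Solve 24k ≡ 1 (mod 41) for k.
Since 41 is prime, by Fermat 24^(-1) ≡ 24^{39} ≡ 12 (mod 41). Verify: 24 × 12 = 288 ≡ 1 (mod 41)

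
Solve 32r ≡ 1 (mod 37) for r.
Since 37 is prime, by Fermat 32^(-1) ≡ 32^{35} ≡ 22 (mod 37). Verify: 32 × 22 = 704 ≡ 1 (mod 37)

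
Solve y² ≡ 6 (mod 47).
The square roots of 6 mod 47 are 37 and 10. Verify: 37² = 1369 ≡ 6 (mod 47)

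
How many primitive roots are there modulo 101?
Number of primitive roots mod 101 = φ(p-1) = φ(100) = 40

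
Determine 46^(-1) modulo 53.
Since 53 is prime, by Fermat 46^(-1) ≡ 46^{51} ≡ 15 mod 53. Verify: 46 × 15 = 690 ≡ 1 mod 53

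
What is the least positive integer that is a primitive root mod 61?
g = 2. Powers: [2, 4, 8, 16, 32, 3, 6, 12, ...] generates all 60 non-zero residues.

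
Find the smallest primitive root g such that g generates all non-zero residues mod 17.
g = 3. Powers: [3, 9, 10, 13, 5, 15, 11, 16, 14, 8, ...] generates all 16 non-zero residues.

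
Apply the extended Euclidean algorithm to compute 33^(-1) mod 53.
Extended GCD: 33(-8) + 53(5) = 1. So 33^(-1) ≡ -8 ≡ 45 mod 53. Verify: 33 × 45 = 1485 ≡ 1 mod 53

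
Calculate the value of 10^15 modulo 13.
Using Fermat: 10^{12} ≡ 1 (mod 13). 15 ≡ 3 (mod 12). So 10^{15} ≡ 10^{3} ≡ 12 (mod 13)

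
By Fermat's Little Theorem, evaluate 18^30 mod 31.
By Fermat's Little Theorem, 18^{30} ≡ 1 (mod 31) since 31 is prime and gcd(18, 31) = 1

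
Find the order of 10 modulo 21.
Powers of 10 mod 21: 10^1≡10, 10^2≡16, 10^3≡13, 10^4≡4, 10^5≡19, 10^6≡1. Order = 6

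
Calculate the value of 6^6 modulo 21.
By repeated squaring (mod 21): 6^{1}≡6, 6^{2}≡15, 6^{4}≡15. Then 6^{6} = 6^{4+2} ≡ 15 × 15 ≡ 15 (mod 21)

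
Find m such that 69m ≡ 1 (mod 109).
Since 109 is prime, by Fermat 69^(-1) ≡ 69^{107} ≡ 79 (mod 109). Verify: 69 × 79 = 5451 ≡ 1 (mod 109)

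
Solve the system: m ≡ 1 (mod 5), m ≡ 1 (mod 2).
M = 5 × 2 = 10. M₁ = 2, y₁ ≡ 3 (mod 5). M₂ = 5, y₂ ≡ 1 (mod 2). m = 1×2×3 + 1×5×1 ≡ 1 (mod 10)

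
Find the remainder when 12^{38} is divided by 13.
By Fermat: 12^{12} ≡ 1 (mod 13). 38 = 3×12 + 2. So 12^{38} ≡ 12^{2} ≡ 1 (mod 13)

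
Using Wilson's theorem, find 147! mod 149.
(148)! = (147)! × (148) ≡ -1 (mod 149). So (147)! ≡ -1 × (148)^(-1) ≡ (-1)×(-1) = 1 (mod 149)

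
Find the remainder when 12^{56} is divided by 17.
By Fermat: 12^{16} ≡ 1 mod 17. 56 = 3×16 + 8. So 12^{56} ≡ 12^{8} ≡ 16 mod 17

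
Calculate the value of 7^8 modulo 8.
By repeated squaring (mod 8): 7^{1}≡7, 7^{2}≡1, 7^{4}≡1, 7^{8}≡1. So 7^{8} ≡ 1 (mod 8)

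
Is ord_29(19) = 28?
Powers of 19 mod 29: 19^1≡19, 19^2≡13, 19^3≡15, 19^4≡24, 19^5≡21, 19^6≡22, 19^7≡12, 19^8≡25, 19^9≡11, 19^10≡6, 19^11≡27, 19^12≡20, 19^13≡3, 19^14≡28, 19^15≡10, 19^16≡16, 19^17≡14, 19^18≡5, 19^19≡8, 19^20≡7, 19^21≡17, 19^22≡4, 19^23≡18, 19^24≡23, 19^25≡2, 19^26≡9, 19^27≡26, 19^28≡1. First k with 19^k≡1 is k=28. Yes, ord_29(19) = 28.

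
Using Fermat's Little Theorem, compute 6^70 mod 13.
By Fermat: 6^{12} ≡ 1 mod 13. 70 = 5×12 + 10. So 6^{70} ≡ 6^{10} ≡ 4 mod 13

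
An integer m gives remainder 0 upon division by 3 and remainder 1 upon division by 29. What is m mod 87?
M = 3 × 29 = 87. M₁ = 29, y₁ ≡ 2 mod 3. M₂ = 3, y₂ ≡ 10 mod 29. m = 0×29×2 + 1×3×10 ≡ 30 mod 87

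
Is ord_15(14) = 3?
Powers of 14 mod 15: 14^1≡14, 14^2≡1. Already 14^2≡1, so the order is 2 < 3. No, the actual order is 2.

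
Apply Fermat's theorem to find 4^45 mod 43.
By Fermat: 4^{42} ≡ 1 mod 43. So 4^{45} = 4^{42} · 4^{3} ≡ 4^{3} ≡ 21 mod 43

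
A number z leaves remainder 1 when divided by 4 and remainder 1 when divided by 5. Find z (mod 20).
M = 4 × 5 = 20. M₁ = 5, y₁ ≡ 1 (mod 4). M₂ = 4, y₂ ≡ 4 (mod 5). z = 1×5×1 + 1×4×4 ≡ 1 (mod 20)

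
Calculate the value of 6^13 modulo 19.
By repeated squaring mod 19: 6^{1}≡6, 6^{2}≡17, 6^{4}≡4, 6^{8}≡16. Then 6^{13} = 6^{8+4+1} ≡ 16 × 4 × 6 ≡ 4 mod 19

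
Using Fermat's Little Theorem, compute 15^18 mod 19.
By Fermat's Little Theorem, 15^{18} ≡ 1 (mod 19) since 19 is prime and gcd(15, 19) = 1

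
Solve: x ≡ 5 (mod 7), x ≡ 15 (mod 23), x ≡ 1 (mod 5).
M = 7 × 23 × 5 = 805. M₁ = 115, y₁ ≡ 5 (mod 7). M₂ = 35, y₂ ≡ 2 (mod 23). M₃ = 161, y₃ ≡ 1 (mod 5). x = 5×115×5 + 15×35×2 + 1×161×1 ≡ 61 (mod 805)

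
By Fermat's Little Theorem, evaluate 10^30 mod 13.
By Fermat: 10^{12} ≡ 1 mod 13. 30 = 2×12 + 6. So 10^{30} ≡ 10^{6} ≡ 1 mod 13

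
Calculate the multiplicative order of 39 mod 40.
Powers of 39 mod 40: 39^1≡39, 39^2≡1. ord_40(39) = 2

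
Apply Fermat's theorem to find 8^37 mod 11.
By Fermat: 8^{10} ≡ 1 mod 11. 37 = 3×10 + 7. So 8^{37} ≡ 8^{7} ≡ 2 mod 11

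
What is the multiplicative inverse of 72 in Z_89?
Since 89 is prime, by Fermat 72^(-1) ≡ 72^{87} ≡ 68 (mod 89). Verify: 72 × 68 = 4896 ≡ 1 (mod 89)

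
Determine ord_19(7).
Powers of 7 mod 19: 7^1≡7, 7^2≡11, 7^3≡1. Order = 3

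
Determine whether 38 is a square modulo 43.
By Euler's criterion: 38^{21} ≡ 1 mod 43. Since this equals 1, 38 is a QR.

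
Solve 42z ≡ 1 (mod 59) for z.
Since 59 is prime, by Fermat 42^(-1) ≡ 42^{57} ≡ 52 (mod 59). Verify: 42 × 52 = 2184 ≡ 1 (mod 59)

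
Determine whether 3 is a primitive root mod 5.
ord_5(3) divides 4. For each prime q|4: 3^{2}≡4, none ≡ 1. So 3 has order 4 and is a primitive root mod 5.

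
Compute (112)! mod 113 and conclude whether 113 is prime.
(112)! mod 113 = 112. Since 112 ≡ -1 (mod 113), 113 is prime.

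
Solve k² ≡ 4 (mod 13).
The square roots of 4 mod 13 are 11 and 2. Verify: 11² = 121 ≡ 4 (mod 13)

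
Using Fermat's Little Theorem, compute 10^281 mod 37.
By Fermat: 10^{36} ≡ 1 mod 37. 281 ≡ 29 mod 36. So 10^{281} ≡ 10^{29} ≡ 26 mod 37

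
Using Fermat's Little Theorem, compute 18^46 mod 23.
By Fermat: 18^{22} ≡ 1 mod 23. 46 = 2×22 + 2. So 18^{46} ≡ 18^{2} ≡ 2 mod 23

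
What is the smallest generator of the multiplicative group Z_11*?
g = 2. Powers: [2, 4, 8, 5, 10, 9, 7, 3, 6, 1] generates all 10 non-zero residues.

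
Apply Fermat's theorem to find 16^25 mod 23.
By Fermat: 16^{22} ≡ 1 mod 23. So 16^{25} = 16^{22} · 16^{3} ≡ 16^{3} ≡ 2 mod 23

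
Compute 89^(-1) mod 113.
Since 113 is prime, by Fermat 89^(-1) ≡ 89^{111} ≡ 80 mod 113. Verify: 89 × 80 = 7120 ≡ 1 mod 113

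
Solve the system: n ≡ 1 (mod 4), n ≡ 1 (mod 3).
M = 4 × 3 = 12. M₁ = 3, y₁ ≡ 3 (mod 4). M₂ = 4, y₂ ≡ 1 (mod 3). n = 1×3×3 + 1×4×1 ≡ 1 (mod 12)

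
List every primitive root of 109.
There are φ(108) = 36 primitive roots mod 109: {6, 10, 11, 13, 14, 18, 24, 30, 37, 39, 40, 42, 44, 47, 50, 51, 52, 53, 56, 57, 58, 59, 62, 65, 67, 69, 70, 72, 79, 85, 91, 95, 96, 98, 99, 103}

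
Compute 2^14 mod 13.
Using Fermat: 2^{12} ≡ 1 mod 13. 14 ≡ 2 mod 12. So 2^{14} ≡ 2^{2} ≡ 4 mod 13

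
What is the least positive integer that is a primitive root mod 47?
g = 5. For each prime q|46: 5^{23}≡46, 5^{2}≡25, none ≡ 1, so ord_47(5) = 46 and 5 is a primitive root.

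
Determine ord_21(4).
Powers of 4 mod 21: 4^1≡4, 4^2≡16, 4^3≡1. So the order of 4 is 3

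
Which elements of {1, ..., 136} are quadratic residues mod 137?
QRs mod 137: {1, 2, 4, 7, 8, 9, 11, 14, 15, 16, 17, 18, 19, 22, 25, 28, 30, 32, 34, 36, 37, 38, 39, 44, 49, 50, 56, 59, 60, 61, 63, 64, 65, 68, 69, 72, 73, 74, 76, 77, 78, 81, 87, 88, 93, 98, 99, 100, 101, 103, 105, 107, 109, 112, 115, 118, 119, 120, 121, 122, 123, 126, 128, 129, 130, 133, 135, 136}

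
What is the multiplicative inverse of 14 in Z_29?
Since 29 is prime, by Fermat 14^(-1) ≡ 14^{27} ≡ 27 mod 29. Verify: 14 × 27 = 378 ≡ 1 mod 29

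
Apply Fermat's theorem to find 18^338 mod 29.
By Fermat: 18^{28} ≡ 1 mod 29. 338 ≡ 2 mod 28. So 18^{338} ≡ 18^{2} ≡ 5 mod 29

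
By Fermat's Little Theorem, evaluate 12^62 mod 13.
By Fermat: 12^{12} ≡ 1 (mod 13). 62 = 5×12 + 2. So 12^{62} ≡ 12^{2} ≡ 1 (mod 13)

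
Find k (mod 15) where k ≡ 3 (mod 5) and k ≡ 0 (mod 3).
M = 5 × 3 = 15. M₁ = 3, y₁ ≡ 2 (mod 5). M₂ = 5, y₂ ≡ 2 (mod 3). k = 3×3×2 + 0×5×2 ≡ 3 (mod 15)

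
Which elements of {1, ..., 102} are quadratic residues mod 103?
Squares in Z_103*: {1, 2, 4, 7, 8, 9, 13, 14, 15, 16, 17, 18, 19, 23, 25, 26, 28, 29, 30, 32, 33, 34, 36, 38, 41, 46, 49, 50, 52, 55, 56, 58, 59, 60, 61, 63, 64, 66, 68, 72, 76, 79, 81, 82, 83, 91, 92, 93, 97, 98, 100}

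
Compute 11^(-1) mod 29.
Since 29 is prime, by Fermat 11^(-1) ≡ 11^{27} ≡ 8 mod 29. Verify: 11 × 8 = 88 ≡ 1 mod 29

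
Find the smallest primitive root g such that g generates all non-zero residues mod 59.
g = 2. Powers: [2, 4, 8, 16, 32, 5, 10, 20, 40, 21, ...] generates all 58 non-zero residues.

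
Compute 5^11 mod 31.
By repeated squaring mod 31: 5^{1}≡5, 5^{2}≡25, 5^{4}≡5, 5^{8}≡25. Then 5^{11} = 5^{8+2+1} ≡ 25 × 25 × 5 ≡ 25 mod 31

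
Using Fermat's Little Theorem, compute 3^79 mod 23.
By Fermat: 3^{22} ≡ 1 (mod 23). 79 = 3×22 + 13. So 3^{79} ≡ 3^{13} ≡ 9 (mod 23)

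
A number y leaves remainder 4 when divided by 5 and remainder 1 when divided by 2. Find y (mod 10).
M = 5 × 2 = 10. M₁ = 2, y₁ ≡ 3 (mod 5). M₂ = 5, y₂ ≡ 1 (mod 2). y = 4×2×3 + 1×5×1 ≡ 9 (mod 10)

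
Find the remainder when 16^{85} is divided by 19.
By Fermat: 16^{18} ≡ 1 (mod 19). 85 = 4×18 + 13. So 16^{85} ≡ 16^{13} ≡ 5 (mod 19)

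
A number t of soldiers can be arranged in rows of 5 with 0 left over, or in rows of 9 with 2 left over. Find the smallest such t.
M = 5 × 9 = 45. M₁ = 9, y₁ ≡ 4 mod 5. M₂ = 5, y₂ ≡ 2 mod 9. t = 0×9×4 + 2×5×2 ≡ 20 mod 45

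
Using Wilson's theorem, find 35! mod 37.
(36)! = (35)! × (36) ≡ -1 mod 37. So (35)! ≡ -1 × (36)^(-1) ≡ (-1)×(-1) = 1 mod 37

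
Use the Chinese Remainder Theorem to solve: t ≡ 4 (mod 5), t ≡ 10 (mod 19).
M = 5 × 19 = 95. M₁ = 19, y₁ ≡ 4 (mod 5). M₂ = 5, y₂ ≡ 4 (mod 19). t = 4×19×4 + 10×5×4 ≡ 29 (mod 95)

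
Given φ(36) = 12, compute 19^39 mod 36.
By Euler: 19^{12} ≡ 1 (mod 36) since gcd(19, 36) = 1. 39 = 3×12 + 3. So 19^{39} ≡ 19^{3} ≡ 19 (mod 36)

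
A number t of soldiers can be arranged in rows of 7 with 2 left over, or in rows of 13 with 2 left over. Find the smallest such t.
M = 7 × 13 = 91. M₁ = 13, y₁ ≡ 6 mod 7. M₂ = 7, y₂ ≡ 2 mod 13. t = 2×13×6 + 2×7×2 ≡ 2 mod 91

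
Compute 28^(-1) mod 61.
Since 61 is prime, by Fermat 28^(-1) ≡ 28^{59} ≡ 24 mod 61. Verify: 28 × 24 = 672 ≡ 1 mod 61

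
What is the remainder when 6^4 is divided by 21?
6^{4} = 1296 ≡ 15 (mod 21)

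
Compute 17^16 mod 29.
By repeated squaring mod 29: 17^{1}≡17, 17^{2}≡28, 17^{4}≡1, 17^{8}≡1, 17^{16}≡1. So 17^{16} ≡ 1 mod 29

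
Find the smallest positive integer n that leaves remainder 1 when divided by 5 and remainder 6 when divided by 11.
M = 5 × 11 = 55. M₁ = 11, y₁ ≡ 1 (mod 5). M₂ = 5, y₂ ≡ 9 (mod 11). n = 1×11×1 + 6×5×9 ≡ 6 (mod 55)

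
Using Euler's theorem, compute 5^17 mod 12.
By Euler: 5^{4} ≡ 1 mod 12 since gcd(5, 12) = 1. 17 = 4×4 + 1. So 5^{17} ≡ 5^{1} ≡ 5 mod 12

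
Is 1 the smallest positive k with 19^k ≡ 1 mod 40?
Powers of 19 mod 40: 19^1≡19, 19^2≡1. 19^1≡19≢1, so ord ≠ 1. No, the actual order is 2.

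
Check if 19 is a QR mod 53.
By Euler's criterion: 19^{26} ≡ 52 (mod 53). Since this equals -1 (≡ 52), 19 is not a QR.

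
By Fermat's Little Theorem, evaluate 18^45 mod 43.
By Fermat: 18^{42} ≡ 1 (mod 43). So 18^{45} = 18^{42} · 18^{3} ≡ 18^{3} ≡ 27 (mod 43)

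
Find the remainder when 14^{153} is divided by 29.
By Fermat: 14^{28} ≡ 1 mod 29. 153 = 5×28 + 13. So 14^{153} ≡ 14^{13} ≡ 2 mod 29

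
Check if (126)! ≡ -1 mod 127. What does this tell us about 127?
(126)! mod 127 = 126. Since this equals -1 mod 127, Wilson confirms 127 is prime.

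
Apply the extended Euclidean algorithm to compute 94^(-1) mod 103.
Extended GCD: 94(-23) + 103(21) = 1. So 94^(-1) ≡ -23 ≡ 80 (mod 103). Verify: 94 × 80 = 7520 ≡ 1 (mod 103)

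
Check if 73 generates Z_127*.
73^{21} ≡ 1 (mod 127) and 21 < 126, so ord_127(73) = 21 ≠ 126 and 73 is not a primitive root.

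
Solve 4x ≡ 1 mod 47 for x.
Since 47 is prime, by Fermat 4^(-1) ≡ 4^{45} ≡ 12 mod 47. Verify: 4 × 12 = 48 ≡ 1 mod 47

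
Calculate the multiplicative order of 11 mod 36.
Powers of 11 mod 36: 11^1≡11, 11^2≡13, 11^3≡35, 11^4≡25, 11^5≡23, 11^6≡1. So the order of 11 is 6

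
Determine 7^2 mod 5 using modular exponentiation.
7^{2} = 49 ≡ 4 mod 5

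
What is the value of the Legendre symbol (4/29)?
(4/29) = 4^{14} mod 29 = 1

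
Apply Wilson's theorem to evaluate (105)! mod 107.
(106)! = (105)! × (106) ≡ -1 (mod 107). So (105)! ≡ -1 × (106)^(-1) ≡ (-1)×(-1) = 1 (mod 107)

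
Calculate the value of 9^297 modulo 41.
Using Fermat: 9^{40} ≡ 1 mod 41. 297 ≡ 17 mod 40. So 9^{297} ≡ 9^{17} ≡ 9 mod 41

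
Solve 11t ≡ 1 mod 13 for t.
Since 13 is prime, by Fermat 11^(-1) ≡ 11^{11} ≡ 6 mod 13. Verify: 11 × 6 = 66 ≡ 1 mod 13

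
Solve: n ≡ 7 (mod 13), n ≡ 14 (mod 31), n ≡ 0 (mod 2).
M = 13 × 31 × 2 = 806. M₁ = 62, y₁ ≡ 4 (mod 13). M₂ = 26, y₂ ≡ 6 (mod 31). M₃ = 403, y₃ ≡ 1 (mod 2). n = 7×62×4 + 14×26×6 + 0×403×1 ≡ 696 (mod 806)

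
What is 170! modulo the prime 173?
(172)! = (170)! × (171) × (172) ≡ -1 (mod 173). So (170)! ≡ -1 × [(172)(171)]^(-1) ≡ 86 (mod 173)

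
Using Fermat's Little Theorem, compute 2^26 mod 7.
By Fermat: 2^{6} ≡ 1 (mod 7). 26 = 4×6 + 2. So 2^{26} ≡ 2^{2} ≡ 4 (mod 7)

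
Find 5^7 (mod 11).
By repeated squaring (mod 11): 5^{1}≡5, 5^{2}≡3, 5^{4}≡9. Then 5^{7} = 5^{4+2+1} ≡ 9 × 3 × 5 ≡ 3 (mod 11)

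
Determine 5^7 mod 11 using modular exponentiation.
By repeated squaring mod 11: 5^{1}≡5, 5^{2}≡3, 5^{4}≡9. Then 5^{7} = 5^{4+2+1} ≡ 9 × 3 × 5 ≡ 3 mod 11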